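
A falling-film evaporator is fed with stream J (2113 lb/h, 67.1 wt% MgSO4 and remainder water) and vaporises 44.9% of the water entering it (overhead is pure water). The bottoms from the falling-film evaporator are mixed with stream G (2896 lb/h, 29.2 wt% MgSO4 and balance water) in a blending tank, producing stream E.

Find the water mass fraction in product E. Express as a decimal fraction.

0.518

Vapour removed = 0.449×0.329×2113 = 312.13 lb/h; concentrate = 1800.9 lb/h.
water reaching the mixer = 383.04 (from concentrate) + 2896×0.708 = 2433.4 lb/h.
Product flow = 1800.9 + 2896 = 4696.9 lb/h; water fraction = 0.518.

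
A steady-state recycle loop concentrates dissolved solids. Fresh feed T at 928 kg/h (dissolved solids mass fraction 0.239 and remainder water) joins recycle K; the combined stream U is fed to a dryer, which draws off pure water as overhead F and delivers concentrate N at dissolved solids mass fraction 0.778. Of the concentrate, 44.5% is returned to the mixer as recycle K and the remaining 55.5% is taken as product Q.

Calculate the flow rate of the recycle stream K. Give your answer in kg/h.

Overall dissolved solids balance (none leaves overhead): dissolved solids in fresh feed = dissolved solids in product, i.e. 928×0.239 = (1−0.445)·N·0.778.
N = 221.79/(0.778×0.555) = 513.66 kg/h.
Recycle K = 0.445×513.66 = 228.58 kg/h.

228.6 kg/h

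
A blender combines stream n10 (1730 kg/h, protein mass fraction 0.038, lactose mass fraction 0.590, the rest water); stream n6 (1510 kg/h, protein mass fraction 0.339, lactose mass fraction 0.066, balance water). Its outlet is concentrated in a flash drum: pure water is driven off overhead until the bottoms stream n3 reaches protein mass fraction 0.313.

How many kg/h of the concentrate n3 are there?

protein entering = 1730×0.038 + 1510×0.339 = 577.63 kg/h.
All protein reports to n3, so n3 = 577.63/0.313 = 1845.5 kg/h.

1845 kg/h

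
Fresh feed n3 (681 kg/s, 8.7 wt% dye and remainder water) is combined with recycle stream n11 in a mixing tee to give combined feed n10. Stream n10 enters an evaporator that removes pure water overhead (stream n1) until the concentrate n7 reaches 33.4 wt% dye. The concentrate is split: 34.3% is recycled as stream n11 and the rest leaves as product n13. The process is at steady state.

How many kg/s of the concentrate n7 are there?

270 kg/s

Overall dye balance (none leaves overhead): dye in fresh feed = dye in product, i.e. 681×0.087 = (1−0.343)·n7·0.334.
n7 = 59.247/(0.334×0.657) = 269.99 kg/s.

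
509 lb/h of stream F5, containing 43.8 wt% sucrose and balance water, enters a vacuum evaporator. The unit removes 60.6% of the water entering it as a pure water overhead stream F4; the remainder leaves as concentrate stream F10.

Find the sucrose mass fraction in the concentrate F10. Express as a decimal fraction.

0.664

sucrose is not removed: 509×0.438 = 222.94 lb/h of sucrose enters F10.
water entering = 509×0.562 = 286.06 lb/h; overhead removed = 0.606×286.06 = 173.35 lb/h.
Concentrate = 509 − 173.35 = 335.65 lb/h.
Mass fraction = 222.94/335.65 = 0.664.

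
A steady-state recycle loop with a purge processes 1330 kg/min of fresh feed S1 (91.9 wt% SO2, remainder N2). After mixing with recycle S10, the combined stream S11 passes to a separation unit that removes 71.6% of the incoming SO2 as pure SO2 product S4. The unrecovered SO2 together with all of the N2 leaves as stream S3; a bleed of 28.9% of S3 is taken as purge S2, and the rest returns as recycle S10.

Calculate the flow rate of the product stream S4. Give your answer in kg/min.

SO2 in S11: m_A = 1330×0.919 + (1−0.289)·(1−0.716)·m_A, so m_A = 1222.3/0.7981 = 1531.5 kg/min.
Product S4 = 0.716×1531.5 = 1096.6 kg/min.

1097 kg/min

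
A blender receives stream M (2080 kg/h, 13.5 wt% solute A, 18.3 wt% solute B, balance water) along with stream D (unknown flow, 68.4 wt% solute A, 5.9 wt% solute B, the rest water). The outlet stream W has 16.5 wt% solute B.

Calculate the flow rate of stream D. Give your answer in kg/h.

353.2 kg/h

Let D be the unknown flow. Total out = 2080 + D.
solute B balance: 380.64 + 0.059·D = 0.165·(2080 + D)
(0.059 − 0.165)·D = 0.165×2080 − 380.64 = -37.44
D = -37.44 / -0.106 = 353.21 kg/h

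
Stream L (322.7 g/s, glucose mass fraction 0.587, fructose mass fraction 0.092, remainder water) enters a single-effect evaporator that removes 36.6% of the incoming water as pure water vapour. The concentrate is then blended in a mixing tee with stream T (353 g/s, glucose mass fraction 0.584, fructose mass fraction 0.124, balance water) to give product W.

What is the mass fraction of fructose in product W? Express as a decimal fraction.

Vapour removed = 0.366×0.321×322.7 = 37.913 g/s; concentrate = 284.79 g/s.
fructose reaching the mixer = 29.688 (from concentrate) + 353×0.124 = 73.46 g/s.
Product flow = 284.79 + 353 = 637.79 g/s; fructose fraction = 0.115.

0.115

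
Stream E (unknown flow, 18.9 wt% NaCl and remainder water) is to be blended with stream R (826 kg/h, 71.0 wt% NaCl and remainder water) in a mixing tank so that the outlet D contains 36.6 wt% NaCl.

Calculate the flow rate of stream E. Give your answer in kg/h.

Let E be the unknown flow. Total out = 826 + E.
NaCl balance: 586.46 + 0.189·E = 0.366·(826 + E)
(0.189 − 0.366)·E = 0.366×826 − 586.46 = -284.14
E = -284.14 / -0.177 = 1605.3 kg/h

1605 kg/h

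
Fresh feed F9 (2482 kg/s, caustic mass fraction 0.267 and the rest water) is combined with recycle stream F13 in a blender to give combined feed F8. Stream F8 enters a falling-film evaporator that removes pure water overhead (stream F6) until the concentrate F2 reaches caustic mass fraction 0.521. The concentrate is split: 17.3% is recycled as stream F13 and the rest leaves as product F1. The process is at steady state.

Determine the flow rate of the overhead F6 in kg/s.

Overall caustic balance (none leaves overhead): caustic in fresh feed = caustic in product, i.e. 2482×0.267 = (1−0.173)·F2·0.521.
F2 = 662.69/(0.521×0.827) = 1538 kg/s.
Recycle F13 = 0.173×1538 = 266.08 kg/s.
Combined feed F8 = 2482 + 266.08 = 2748.1 kg/s.
Overhead F6 = F8 − F2 = 2748.1 − 1538 = 1210 kg/s.

1210 kg/s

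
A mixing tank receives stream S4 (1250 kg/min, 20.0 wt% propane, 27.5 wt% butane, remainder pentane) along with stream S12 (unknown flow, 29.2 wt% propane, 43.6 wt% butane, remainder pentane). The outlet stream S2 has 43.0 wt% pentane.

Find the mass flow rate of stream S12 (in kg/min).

Let S12 be the unknown flow. Total out = 1250 + S12.
pentane balance: 656.25 + 0.272·S12 = 0.430·(1250 + S12)
(0.272 − 0.430)·S12 = 0.430×1250 − 656.25 = -118.75
S12 = -118.75 / -0.158 = 751.58 kg/min

751.6 kg/min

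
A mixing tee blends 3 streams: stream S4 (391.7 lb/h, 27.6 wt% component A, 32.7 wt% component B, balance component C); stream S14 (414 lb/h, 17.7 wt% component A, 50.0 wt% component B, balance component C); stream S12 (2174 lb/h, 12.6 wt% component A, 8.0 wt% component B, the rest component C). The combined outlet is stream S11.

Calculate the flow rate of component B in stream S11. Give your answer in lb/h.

509 lb/h

component B out = component B in = 391.7×0.327 + 414×0.500 + 2174×0.080 = 509.01 lb/h.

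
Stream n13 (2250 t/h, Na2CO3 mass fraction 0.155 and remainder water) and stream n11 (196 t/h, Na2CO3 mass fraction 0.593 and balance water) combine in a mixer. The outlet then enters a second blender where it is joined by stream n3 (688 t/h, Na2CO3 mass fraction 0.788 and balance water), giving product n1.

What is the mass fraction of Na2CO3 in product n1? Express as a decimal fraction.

Overall, product flow = 3134 t/h.
Na2CO3 in = 2250×0.155 + 196×0.593 + 688×0.788 = 1007.1 t/h.
Na2CO3 fraction in n1 = 0.321.

0.321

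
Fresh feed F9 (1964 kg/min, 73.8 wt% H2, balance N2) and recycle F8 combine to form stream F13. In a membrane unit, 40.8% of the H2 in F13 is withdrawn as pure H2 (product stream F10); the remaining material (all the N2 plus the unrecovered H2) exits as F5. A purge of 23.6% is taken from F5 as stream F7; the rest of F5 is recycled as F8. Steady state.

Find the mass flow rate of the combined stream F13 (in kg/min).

4827 kg/min

N2 enters only via F9 and leaves only via the purge: 1964×0.262 = 0.236×(N2 in F5), and the membrane unit passes all N2, so N2 in F13 = N2 in F5 = 2180.4 kg/min.
H2 in F13: m_A = 1964×0.738 + (1−0.236)·(1−0.408)·m_A, so m_A = 1449.4/0.5477 = 2646.3 kg/min.
F13 = 2646.3 + 2180.4 = 4826.7 kg/min.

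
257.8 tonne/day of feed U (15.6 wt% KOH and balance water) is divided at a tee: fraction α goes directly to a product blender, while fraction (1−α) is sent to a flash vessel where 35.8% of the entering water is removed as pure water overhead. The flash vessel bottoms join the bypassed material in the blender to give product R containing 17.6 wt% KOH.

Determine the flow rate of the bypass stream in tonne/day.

160.8 tonne/day

All 257.8×0.156 = 40.217 tonne/day of KOH reaches R, so R = 40.217/0.176 = 228.5 tonne/day and vapour = 29.295 tonne/day.
The evaporator receives (1−α)·257.8 of feed at 0.844 water and removes 0.358 of that water:
0.358×0.844×(1−α)×257.8 = 29.295
(1−α) = 29.295/77.895 = 0.3761;  α = 0.6239.
Bypass flow = 0.6239×257.8 = 160.84 tonne/day.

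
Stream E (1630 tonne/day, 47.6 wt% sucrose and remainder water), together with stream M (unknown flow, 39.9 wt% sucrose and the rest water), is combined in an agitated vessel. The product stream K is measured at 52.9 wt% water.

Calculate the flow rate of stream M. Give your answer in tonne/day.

113.2 tonne/day

Let M be the unknown flow. Total out = 1630 + M.
water balance: 854.12 + 0.601·M = 0.529·(1630 + M)
(0.601 − 0.529)·M = 0.529×1630 − 854.12 = 8.15
M = 8.15 / 0.072 = 113.19 tonne/day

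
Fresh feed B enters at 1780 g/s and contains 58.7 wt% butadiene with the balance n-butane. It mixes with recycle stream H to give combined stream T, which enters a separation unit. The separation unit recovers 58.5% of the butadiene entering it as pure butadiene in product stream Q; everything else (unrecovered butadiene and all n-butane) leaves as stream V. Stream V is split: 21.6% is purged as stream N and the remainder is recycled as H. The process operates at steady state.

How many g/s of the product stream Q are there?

906 g/s

butadiene in T: m_A = 1780×0.587 + (1−0.216)·(1−0.585)·m_A, so m_A = 1044.9/0.6746 = 1548.8 g/s.
Product Q = 0.585×1548.8 = 906.03 g/s.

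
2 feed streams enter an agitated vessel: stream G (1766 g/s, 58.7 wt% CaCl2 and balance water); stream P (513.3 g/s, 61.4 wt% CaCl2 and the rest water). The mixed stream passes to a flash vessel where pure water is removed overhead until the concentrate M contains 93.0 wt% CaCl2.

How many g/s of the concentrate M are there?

CaCl2 entering = 1766×0.587 + 513.3×0.614 = 1351.8 g/s.
All CaCl2 reports to M, so M = 1351.8/0.930 = 1453.6 g/s.

1454 g/s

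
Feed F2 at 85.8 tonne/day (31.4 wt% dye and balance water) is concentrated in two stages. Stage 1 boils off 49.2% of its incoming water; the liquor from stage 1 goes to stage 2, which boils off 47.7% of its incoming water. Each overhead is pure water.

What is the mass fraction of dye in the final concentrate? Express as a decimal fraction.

0.6327

water in feed = 85.8×0.686 = 58.859 tonne/day.
After stage 1: water left = (1−0.492)×58.859 = 29.9; stream total = 56.841 tonne/day.
After stage 2: water left = (1−0.477)×29.9 = 15.638; final concentrate = 42.579 tonne/day.
dye fraction = 26.941/42.579 = 0.6327.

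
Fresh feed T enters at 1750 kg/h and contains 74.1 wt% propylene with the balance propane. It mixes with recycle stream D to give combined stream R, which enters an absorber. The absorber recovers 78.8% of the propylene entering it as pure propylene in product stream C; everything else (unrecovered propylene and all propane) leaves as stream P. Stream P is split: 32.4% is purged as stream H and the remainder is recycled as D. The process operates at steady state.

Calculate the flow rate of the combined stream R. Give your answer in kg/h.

2913 kg/h

propane enters only via T and leaves only via the purge: 1750×0.259 = 0.324×(propane in P), and the absorber passes all propane, so propane in R = propane in P = 1398.9 kg/h.
propylene in R: m_A = 1750×0.741 + (1−0.324)·(1−0.788)·m_A, so m_A = 1296.8/0.8567 = 1513.7 kg/h.
R = 1513.7 + 1398.9 = 2912.6 kg/h.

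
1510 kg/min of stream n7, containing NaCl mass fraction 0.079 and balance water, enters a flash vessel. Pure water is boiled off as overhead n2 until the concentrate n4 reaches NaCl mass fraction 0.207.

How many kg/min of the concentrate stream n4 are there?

576.3 kg/min

NaCl is conserved: 1510×0.079 = 119.29 kg/min all reports to the concentrate.
Concentrate = 119.29/(target fraction) = 576.28 kg/min.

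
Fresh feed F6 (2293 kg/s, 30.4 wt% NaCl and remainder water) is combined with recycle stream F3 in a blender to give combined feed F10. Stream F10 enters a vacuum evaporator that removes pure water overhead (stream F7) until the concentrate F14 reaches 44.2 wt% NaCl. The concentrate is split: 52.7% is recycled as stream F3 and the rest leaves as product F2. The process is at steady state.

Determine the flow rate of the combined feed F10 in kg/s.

Overall NaCl balance (none leaves overhead): NaCl in fresh feed = NaCl in product, i.e. 2293×0.304 = (1−0.527)·F14·0.442.
F14 = 697.07/(0.442×0.473) = 3334.2 kg/s.
Recycle F3 = 0.527×3334.2 = 1757.1 kg/s.
Combined feed F10 = 2293 + 1757.1 = 4050.1 kg/s.

4050 kg/s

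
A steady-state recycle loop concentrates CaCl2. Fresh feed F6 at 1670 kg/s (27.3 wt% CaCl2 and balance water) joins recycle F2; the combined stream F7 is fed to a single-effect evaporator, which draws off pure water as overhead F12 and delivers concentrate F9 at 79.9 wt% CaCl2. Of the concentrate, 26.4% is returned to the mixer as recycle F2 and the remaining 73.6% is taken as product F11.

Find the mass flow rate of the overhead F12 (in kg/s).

Overall CaCl2 balance (none leaves overhead): CaCl2 in fresh feed = CaCl2 in product, i.e. 1670×0.273 = (1−0.264)·F9·0.799.
F9 = 455.91/(0.799×0.736) = 775.27 kg/s.
Recycle F2 = 0.264×775.27 = 204.67 kg/s.
Combined feed F7 = 1670 + 204.67 = 1874.7 kg/s.
Overhead F12 = F7 − F9 = 1874.7 − 775.27 = 1099.4 kg/s.

1099 kg/s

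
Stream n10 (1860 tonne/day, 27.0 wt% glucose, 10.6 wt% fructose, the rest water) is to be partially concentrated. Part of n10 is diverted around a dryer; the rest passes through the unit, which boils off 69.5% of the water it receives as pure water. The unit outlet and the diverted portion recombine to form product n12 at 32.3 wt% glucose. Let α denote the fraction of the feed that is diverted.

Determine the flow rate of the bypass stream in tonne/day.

All 1860×0.270 = 502.2 tonne/day of glucose reaches n12, so n12 = 502.2/0.323 = 1554.8 tonne/day and vapour = 305.2 tonne/day.
The evaporator receives (1−α)·1860 of feed at 0.624 water and removes 0.695 of that water:
0.695×0.624×(1−α)×1860 = 305.2
(1−α) = 305.2/806.64 = 0.3784;  α = 0.6216.
Bypass flow = 0.6216×1860 = 1156.3 tonne/day.

1156 tonne/day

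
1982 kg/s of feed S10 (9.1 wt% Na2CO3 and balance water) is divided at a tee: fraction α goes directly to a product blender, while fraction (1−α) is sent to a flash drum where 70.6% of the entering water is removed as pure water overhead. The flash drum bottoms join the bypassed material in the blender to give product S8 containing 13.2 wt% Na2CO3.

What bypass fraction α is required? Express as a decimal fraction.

All 1982×0.091 = 180.36 kg/s of Na2CO3 reaches S8, so S8 = 180.36/0.132 = 1366.4 kg/s and vapour = 615.62 kg/s.
The evaporator receives (1−α)·1982 of feed at 0.909 water and removes 0.706 of that water:
0.706×0.909×(1−α)×1982 = 615.62
(1−α) = 615.62/1272 = 0.4840;  α = 0.5160.

0.516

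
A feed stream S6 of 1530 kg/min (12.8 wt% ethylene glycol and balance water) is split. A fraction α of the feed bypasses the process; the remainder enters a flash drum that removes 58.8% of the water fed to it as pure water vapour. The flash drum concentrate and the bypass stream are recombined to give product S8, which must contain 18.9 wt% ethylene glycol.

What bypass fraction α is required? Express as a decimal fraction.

All 1530×0.128 = 195.84 kg/min of ethylene glycol reaches S8, so S8 = 195.84/0.189 = 1036.2 kg/min and vapour = 493.81 kg/min.
The evaporator receives (1−α)·1530 of feed at 0.872 water and removes 0.588 of that water:
0.588×0.872×(1−α)×1530 = 493.81
(1−α) = 493.81/784.49 = 0.6295;  α = 0.3705.

0.371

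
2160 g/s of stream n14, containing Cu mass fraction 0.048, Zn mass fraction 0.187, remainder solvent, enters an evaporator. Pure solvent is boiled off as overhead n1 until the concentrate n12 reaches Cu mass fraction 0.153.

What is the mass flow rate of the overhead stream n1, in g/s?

1482 g/s

Cu is conserved: 2160×0.048 = 103.68 g/s all reports to the concentrate.
Concentrate = 103.68/(target fraction) = 677.65 g/s.
Overhead = 2160 − 677.65 = 1482.4 g/s.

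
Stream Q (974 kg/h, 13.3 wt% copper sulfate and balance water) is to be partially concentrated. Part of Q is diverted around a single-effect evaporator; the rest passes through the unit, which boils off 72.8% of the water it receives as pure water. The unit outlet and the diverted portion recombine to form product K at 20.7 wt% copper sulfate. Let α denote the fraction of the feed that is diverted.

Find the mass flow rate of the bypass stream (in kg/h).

422.3 kg/h

All 974×0.133 = 129.54 kg/h of copper sulfate reaches K, so K = 129.54/0.207 = 625.81 kg/h and vapour = 348.19 kg/h.
The evaporator receives (1−α)·974 of feed at 0.867 water and removes 0.728 of that water:
0.728×0.867×(1−α)×974 = 348.19
(1−α) = 348.19/614.77 = 0.5664;  α = 0.4336.
Bypass flow = 0.4336×974 = 422.34 kg/h.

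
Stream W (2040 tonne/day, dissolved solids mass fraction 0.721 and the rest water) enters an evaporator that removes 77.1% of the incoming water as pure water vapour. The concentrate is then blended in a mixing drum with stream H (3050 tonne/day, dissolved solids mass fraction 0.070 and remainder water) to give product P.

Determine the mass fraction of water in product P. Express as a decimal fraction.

Vapour removed = 0.771×0.279×2040 = 438.82 tonne/day; concentrate = 1601.2 tonne/day.
water reaching the mixer = 130.34 (from concentrate) + 3050×0.930 = 2966.8 tonne/day.
Product flow = 1601.2 + 3050 = 4651.2 tonne/day; water fraction = 0.638.

0.638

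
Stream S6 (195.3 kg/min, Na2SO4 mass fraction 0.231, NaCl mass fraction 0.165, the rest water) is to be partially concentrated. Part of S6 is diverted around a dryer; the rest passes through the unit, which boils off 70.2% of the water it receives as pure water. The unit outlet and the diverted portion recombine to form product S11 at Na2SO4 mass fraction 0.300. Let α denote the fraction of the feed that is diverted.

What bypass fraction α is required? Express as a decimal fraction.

0.458

All 195.3×0.231 = 45.114 kg/min of Na2SO4 reaches S11, so S11 = 45.114/0.300 = 150.38 kg/min and vapour = 44.919 kg/min.
The evaporator receives (1−α)·195.3 of feed at 0.604 water and removes 0.702 of that water:
0.702×0.604×(1−α)×195.3 = 44.919
(1−α) = 44.919/82.809 = 0.5424;  α = 0.4576.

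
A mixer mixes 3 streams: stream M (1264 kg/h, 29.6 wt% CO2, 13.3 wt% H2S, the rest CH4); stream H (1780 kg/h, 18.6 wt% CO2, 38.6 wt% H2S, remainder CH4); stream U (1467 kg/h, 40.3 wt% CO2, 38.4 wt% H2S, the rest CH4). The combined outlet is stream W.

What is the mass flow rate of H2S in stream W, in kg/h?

H2S out = H2S in = 1264×0.133 + 1780×0.386 + 1467×0.384 = 1418.5 kg/h.

1419 kg/h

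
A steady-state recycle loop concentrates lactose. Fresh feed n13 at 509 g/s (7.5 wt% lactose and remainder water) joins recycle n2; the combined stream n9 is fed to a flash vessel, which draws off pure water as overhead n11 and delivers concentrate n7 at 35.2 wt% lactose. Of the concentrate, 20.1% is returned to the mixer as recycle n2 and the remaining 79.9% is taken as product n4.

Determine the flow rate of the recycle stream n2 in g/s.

Overall lactose balance (none leaves overhead): lactose in fresh feed = lactose in product, i.e. 509×0.075 = (1−0.201)·n7·0.352.
n7 = 38.175/(0.352×0.799) = 135.73 g/s.
Recycle n2 = 0.201×135.73 = 27.283 g/s.

27.28 g/s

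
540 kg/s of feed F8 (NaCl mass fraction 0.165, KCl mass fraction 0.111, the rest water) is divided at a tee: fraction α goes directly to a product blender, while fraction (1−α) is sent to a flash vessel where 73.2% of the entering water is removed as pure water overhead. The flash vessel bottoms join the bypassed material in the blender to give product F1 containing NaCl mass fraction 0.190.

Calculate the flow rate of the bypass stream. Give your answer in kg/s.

405.9 kg/s

All 540×0.165 = 89.1 kg/s of NaCl reaches F1, so F1 = 89.1/0.190 = 468.95 kg/s and vapour = 71.053 kg/s.
The evaporator receives (1−α)·540 of feed at 0.724 water and removes 0.732 of that water:
0.732×0.724×(1−α)×540 = 71.053
(1−α) = 71.053/286.18 = 0.2483;  α = 0.7517.
Bypass flow = 0.7517×540 = 405.93 kg/s.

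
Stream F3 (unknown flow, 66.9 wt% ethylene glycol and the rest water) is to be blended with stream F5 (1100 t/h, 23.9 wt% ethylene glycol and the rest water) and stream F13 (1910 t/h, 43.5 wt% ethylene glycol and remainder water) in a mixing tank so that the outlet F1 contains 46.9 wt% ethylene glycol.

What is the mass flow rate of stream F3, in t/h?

1590 t/h

Let F3 be the unknown flow. Total out = 3010 + F3.
ethylene glycol balance: 1093.8 + 0.669·F3 = 0.469·(3010 + F3)
(0.669 − 0.469)·F3 = 0.469×3010 − 1093.8 = 317.94
F3 = 317.94 / 0.200 = 1589.7 t/h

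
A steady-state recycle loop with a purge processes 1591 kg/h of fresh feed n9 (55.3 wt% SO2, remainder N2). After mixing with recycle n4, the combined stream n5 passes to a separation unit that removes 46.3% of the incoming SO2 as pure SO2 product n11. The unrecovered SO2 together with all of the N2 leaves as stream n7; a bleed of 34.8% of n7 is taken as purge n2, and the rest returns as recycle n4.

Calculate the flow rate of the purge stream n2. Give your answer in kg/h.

N2 enters only via n9 and leaves only via the purge: 1591×0.447 = 0.348×(N2 in n7), and the separation unit passes all N2, so N2 in n5 = N2 in n7 = 2043.6 kg/h.
SO2 in n5: m_A = 1591×0.553 + (1−0.348)·(1−0.463)·m_A, so m_A = 879.82/0.6499 = 1353.8 kg/h.
n7 = (1−0.463)×1353.8 + 2043.6 = 2770.6 kg/h.
Purge n2 = 0.348×2770.6 = 964.18 kg/h.

964.2 kg/h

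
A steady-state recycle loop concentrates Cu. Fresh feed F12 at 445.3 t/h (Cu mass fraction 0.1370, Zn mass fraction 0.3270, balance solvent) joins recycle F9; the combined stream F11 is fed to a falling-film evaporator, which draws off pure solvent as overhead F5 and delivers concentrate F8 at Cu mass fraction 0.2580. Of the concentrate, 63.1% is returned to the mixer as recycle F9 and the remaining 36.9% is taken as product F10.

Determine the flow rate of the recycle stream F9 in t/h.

Overall Cu balance (none leaves overhead): Cu in fresh feed = Cu in product, i.e. 445.3×0.137 = (1−0.631)·F8·0.258.
F8 = 61.006/(0.258×0.369) = 640.81 t/h.
Recycle F9 = 0.631×640.81 = 404.35 t/h.

404.3 t/h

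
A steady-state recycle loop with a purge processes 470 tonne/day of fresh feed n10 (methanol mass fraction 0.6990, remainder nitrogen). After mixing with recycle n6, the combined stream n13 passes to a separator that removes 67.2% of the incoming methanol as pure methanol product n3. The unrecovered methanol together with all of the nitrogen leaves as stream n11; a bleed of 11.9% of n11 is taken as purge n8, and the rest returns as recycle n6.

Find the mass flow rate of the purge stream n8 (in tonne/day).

159.5 tonne/day

nitrogen enters only via n10 and leaves only via the purge: 470×0.301 = 0.119×(nitrogen in n11), and the separator passes all nitrogen, so nitrogen in n13 = nitrogen in n11 = 1188.8 tonne/day.
methanol in n13: m_A = 470×0.699 + (1−0.119)·(1−0.672)·m_A, so m_A = 328.53/0.7110 = 462.05 tonne/day.
n11 = (1−0.672)×462.05 + 1188.8 = 1340.4 tonne/day.
Purge n8 = 0.119×1340.4 = 159.5 tonne/day.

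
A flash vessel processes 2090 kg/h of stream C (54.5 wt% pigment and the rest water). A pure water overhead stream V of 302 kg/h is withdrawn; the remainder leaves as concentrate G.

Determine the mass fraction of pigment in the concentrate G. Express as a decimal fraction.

0.6371

pigment is not removed: 2090×0.545 = 1139.1 kg/h of pigment enters G.
Concentrate = 2090 − 302 = 1788 kg/h.
Mass fraction = 1139.1/1788 = 0.6371.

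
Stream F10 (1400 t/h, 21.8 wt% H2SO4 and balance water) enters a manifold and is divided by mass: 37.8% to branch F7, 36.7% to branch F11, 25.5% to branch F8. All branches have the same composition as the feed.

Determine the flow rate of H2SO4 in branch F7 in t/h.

Branch F7 total = 0.378×1400 = 529.2 t/h.
H2SO4 in F7 = 0.218×529.2 = 115.37 t/h.

115.4 t/h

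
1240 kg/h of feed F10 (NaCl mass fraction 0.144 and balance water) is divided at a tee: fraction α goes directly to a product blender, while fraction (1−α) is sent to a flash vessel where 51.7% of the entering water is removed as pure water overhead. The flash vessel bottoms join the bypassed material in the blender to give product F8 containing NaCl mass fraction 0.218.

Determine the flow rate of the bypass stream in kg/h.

All 1240×0.144 = 178.56 kg/h of NaCl reaches F8, so F8 = 178.56/0.218 = 819.08 kg/h and vapour = 420.92 kg/h.
The evaporator receives (1−α)·1240 of feed at 0.856 water and removes 0.517 of that water:
0.517×0.856×(1−α)×1240 = 420.92
(1−α) = 420.92/548.76 = 0.7670;  α = 0.2330.
Bypass flow = 0.2330×1240 = 288.89 kg/h.

288.9 kg/h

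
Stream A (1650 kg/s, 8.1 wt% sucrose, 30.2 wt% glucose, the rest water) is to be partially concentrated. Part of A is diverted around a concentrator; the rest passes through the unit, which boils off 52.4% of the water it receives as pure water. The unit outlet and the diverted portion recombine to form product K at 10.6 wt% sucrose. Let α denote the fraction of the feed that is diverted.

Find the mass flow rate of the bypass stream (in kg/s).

All 1650×0.081 = 133.65 kg/s of sucrose reaches K, so K = 133.65/0.106 = 1260.8 kg/s and vapour = 389.15 kg/s.
The evaporator receives (1−α)·1650 of feed at 0.617 water and removes 0.524 of that water:
0.524×0.617×(1−α)×1650 = 389.15
(1−α) = 389.15/533.46 = 0.7295;  α = 0.2705.
Bypass flow = 0.2705×1650 = 446.35 kg/s.

446.3 kg/s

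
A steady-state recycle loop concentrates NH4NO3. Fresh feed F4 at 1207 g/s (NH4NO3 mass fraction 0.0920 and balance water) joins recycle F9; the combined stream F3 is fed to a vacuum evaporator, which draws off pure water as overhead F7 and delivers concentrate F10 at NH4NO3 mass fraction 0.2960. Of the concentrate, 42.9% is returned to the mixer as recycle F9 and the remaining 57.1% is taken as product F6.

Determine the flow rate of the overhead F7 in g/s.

Overall NH4NO3 balance (none leaves overhead): NH4NO3 in fresh feed = NH4NO3 in product, i.e. 1207×0.092 = (1−0.429)·F10·0.296.
F10 = 111.04/(0.296×0.571) = 657 g/s.
Recycle F9 = 0.429×657 = 281.85 g/s.
Combined feed F3 = 1207 + 281.85 = 1488.9 g/s.
Overhead F7 = F3 − F10 = 1488.9 − 657 = 831.85 g/s.

831.9 g/s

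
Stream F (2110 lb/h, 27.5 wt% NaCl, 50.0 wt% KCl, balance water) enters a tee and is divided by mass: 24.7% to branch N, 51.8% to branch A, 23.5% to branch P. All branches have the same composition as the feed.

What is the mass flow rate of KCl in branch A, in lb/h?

546.5 lb/h

Branch A total = 0.518×2110 = 1093 lb/h.
KCl in A = 0.500×1093 = 546.49 lb/h.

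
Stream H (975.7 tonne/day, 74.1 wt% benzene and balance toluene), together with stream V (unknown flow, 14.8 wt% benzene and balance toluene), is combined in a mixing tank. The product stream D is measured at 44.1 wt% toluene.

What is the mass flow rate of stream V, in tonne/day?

432.1 tonne/day

Let V be the unknown flow. Total out = 975.7 + V.
toluene balance: 252.71 + 0.852·V = 0.441·(975.7 + V)
(0.852 − 0.441)·V = 0.441×975.7 − 252.71 = 177.58
V = 177.58 / 0.411 = 432.06 tonne/day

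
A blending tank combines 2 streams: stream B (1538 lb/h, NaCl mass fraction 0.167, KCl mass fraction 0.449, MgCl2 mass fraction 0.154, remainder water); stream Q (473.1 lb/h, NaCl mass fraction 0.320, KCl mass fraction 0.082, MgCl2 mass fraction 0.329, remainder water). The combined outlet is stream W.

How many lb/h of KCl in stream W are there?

729.4 lb/h

KCl out = KCl in = 1538×0.449 + 473.1×0.082 = 729.36 lb/h.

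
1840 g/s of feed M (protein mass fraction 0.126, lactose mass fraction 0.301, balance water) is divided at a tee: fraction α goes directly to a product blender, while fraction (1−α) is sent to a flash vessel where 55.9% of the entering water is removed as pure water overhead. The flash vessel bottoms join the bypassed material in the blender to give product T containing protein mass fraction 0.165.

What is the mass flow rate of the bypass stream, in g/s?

All 1840×0.126 = 231.84 g/s of protein reaches T, so T = 231.84/0.165 = 1405.1 g/s and vapour = 434.91 g/s.
The evaporator receives (1−α)·1840 of feed at 0.573 water and removes 0.559 of that water:
0.559×0.573×(1−α)×1840 = 434.91
(1−α) = 434.91/589.36 = 0.7379;  α = 0.2621.
Bypass flow = 0.2621×1840 = 482.21 g/s.

482.2 g/s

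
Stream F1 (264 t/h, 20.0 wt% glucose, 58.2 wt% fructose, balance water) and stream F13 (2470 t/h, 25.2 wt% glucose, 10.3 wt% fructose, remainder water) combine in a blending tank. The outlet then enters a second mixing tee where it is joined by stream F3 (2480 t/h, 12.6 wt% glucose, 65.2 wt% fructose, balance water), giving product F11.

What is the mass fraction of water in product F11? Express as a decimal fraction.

Overall, product flow = 5214 t/h.
water in = 264×0.218 + 2470×0.645 + 2480×0.222 = 2201.3 t/h.
water fraction in F11 = 0.422.

0.422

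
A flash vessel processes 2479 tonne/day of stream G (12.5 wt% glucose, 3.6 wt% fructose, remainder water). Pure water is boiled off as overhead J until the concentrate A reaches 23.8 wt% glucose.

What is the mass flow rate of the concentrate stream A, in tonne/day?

glucose is conserved: 2479×0.125 = 309.88 tonne/day all reports to the concentrate.
Concentrate = 309.88/(target fraction) = 1302 tonne/day.

1302 tonne/day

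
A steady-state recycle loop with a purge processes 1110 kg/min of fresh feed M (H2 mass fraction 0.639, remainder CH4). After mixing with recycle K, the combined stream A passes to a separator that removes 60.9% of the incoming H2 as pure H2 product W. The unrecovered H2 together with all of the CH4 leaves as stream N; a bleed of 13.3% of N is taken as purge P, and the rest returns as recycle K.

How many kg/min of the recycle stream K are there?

CH4 enters only via M and leaves only via the purge: 1110×0.361 = 0.133×(CH4 in N), and the separator passes all CH4, so CH4 in A = CH4 in N = 3012.9 kg/min.
H2 in A: m_A = 1110×0.639 + (1−0.133)·(1−0.609)·m_A, so m_A = 709.29/0.6610 = 1073.1 kg/min.
N = (1−0.609)×1073.1 + 3012.9 = 3432.4 kg/min.
Recycle K = (1−0.133)×3432.4 = 2975.9 kg/min.

2976 kg/min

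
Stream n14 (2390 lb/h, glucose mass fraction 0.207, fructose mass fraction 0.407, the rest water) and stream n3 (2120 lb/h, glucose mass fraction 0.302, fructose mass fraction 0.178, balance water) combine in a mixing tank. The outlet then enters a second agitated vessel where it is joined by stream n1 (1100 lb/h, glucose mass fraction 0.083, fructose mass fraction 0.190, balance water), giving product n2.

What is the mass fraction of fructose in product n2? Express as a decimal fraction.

Overall, product flow = 5610 lb/h.
fructose in = 2390×0.407 + 2120×0.178 + 1100×0.190 = 1559.1 lb/h.
fructose fraction in n2 = 0.278.

0.278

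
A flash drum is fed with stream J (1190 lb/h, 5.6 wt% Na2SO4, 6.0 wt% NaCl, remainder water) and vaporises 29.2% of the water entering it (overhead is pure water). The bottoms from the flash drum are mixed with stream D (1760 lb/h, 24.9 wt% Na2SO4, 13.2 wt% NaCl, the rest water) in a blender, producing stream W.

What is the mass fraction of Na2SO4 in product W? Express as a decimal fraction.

0.1910

Vapour removed = 0.292×0.884×1190 = 307.17 lb/h; concentrate = 882.83 lb/h.
Na2SO4 reaching the mixer = 66.64 (from concentrate) + 1760×0.249 = 504.88 lb/h.
Product flow = 882.83 + 1760 = 2642.8 lb/h; Na2SO4 fraction = 0.1910.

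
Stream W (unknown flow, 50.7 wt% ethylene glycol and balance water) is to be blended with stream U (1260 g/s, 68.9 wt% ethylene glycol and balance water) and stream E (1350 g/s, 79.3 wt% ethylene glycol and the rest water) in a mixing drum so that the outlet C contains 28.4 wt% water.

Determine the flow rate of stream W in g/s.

Let W be the unknown flow. Total out = 2610 + W.
water balance: 671.31 + 0.493·W = 0.284·(2610 + W)
(0.493 − 0.284)·W = 0.284×2610 − 671.31 = 69.93
W = 69.93 / 0.209 = 334.59 g/s

334.6 g/s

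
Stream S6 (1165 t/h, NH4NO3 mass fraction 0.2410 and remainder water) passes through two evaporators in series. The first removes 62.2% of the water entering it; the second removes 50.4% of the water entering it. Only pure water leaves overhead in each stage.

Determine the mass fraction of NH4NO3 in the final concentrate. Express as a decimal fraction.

water in feed = 1165×0.759 = 884.24 t/h.
After stage 1: water left = (1−0.622)×884.24 = 334.24; stream total = 615.01 t/h.
After stage 2: water left = (1−0.504)×334.24 = 165.78; final concentrate = 446.55 t/h.
NH4NO3 fraction = 280.76/446.55 = 0.6287.

0.6287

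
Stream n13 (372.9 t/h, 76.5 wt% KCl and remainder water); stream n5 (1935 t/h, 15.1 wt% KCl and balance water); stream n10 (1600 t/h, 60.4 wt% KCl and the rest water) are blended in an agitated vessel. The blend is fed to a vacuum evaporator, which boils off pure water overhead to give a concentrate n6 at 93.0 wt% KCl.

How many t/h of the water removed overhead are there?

KCl entering = 372.9×0.765 + 1935×0.151 + 1600×0.604 = 1543.9 t/h.
All KCl reports to n6, so n6 = 1543.9/0.930 = 1660.1 t/h.
Total feed = 3907.9 t/h; overhead = 3907.9 − 1660.1 = 2247.8 t/h.

2248 t/h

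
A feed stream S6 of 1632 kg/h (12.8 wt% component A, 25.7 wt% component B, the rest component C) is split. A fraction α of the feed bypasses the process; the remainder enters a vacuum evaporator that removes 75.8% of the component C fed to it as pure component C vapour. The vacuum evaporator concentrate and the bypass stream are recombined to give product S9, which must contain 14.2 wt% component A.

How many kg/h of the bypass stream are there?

All 1632×0.128 = 208.9 kg/h of component A reaches S9, so S9 = 208.9/0.142 = 1471.1 kg/h and vapour = 160.9 kg/h.
The evaporator receives (1−α)·1632 of feed at 0.615 component C and removes 0.758 of that component C:
0.758×0.615×(1−α)×1632 = 160.9
(1−α) = 160.9/760.79 = 0.2115;  α = 0.7885.
Bypass flow = 0.7885×1632 = 1286.8 kg/h.

1287 kg/h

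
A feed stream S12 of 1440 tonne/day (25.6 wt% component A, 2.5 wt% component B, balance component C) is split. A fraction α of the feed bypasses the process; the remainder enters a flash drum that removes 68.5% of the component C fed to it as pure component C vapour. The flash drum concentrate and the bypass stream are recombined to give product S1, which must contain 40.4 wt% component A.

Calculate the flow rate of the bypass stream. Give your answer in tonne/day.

All 1440×0.256 = 368.64 tonne/day of component A reaches S1, so S1 = 368.64/0.404 = 912.48 tonne/day and vapour = 527.52 tonne/day.
The evaporator receives (1−α)·1440 of feed at 0.719 component C and removes 0.685 of that component C:
0.685×0.719×(1−α)×1440 = 527.52
(1−α) = 527.52/709.22 = 0.7438;  α = 0.2562.
Bypass flow = 0.2562×1440 = 368.92 tonne/day.

368.9 tonne/day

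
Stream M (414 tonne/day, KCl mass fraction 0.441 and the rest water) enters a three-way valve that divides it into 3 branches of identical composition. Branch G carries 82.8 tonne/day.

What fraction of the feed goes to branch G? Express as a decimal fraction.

0.200

Fraction to G = 82.8/414 = 0.2000.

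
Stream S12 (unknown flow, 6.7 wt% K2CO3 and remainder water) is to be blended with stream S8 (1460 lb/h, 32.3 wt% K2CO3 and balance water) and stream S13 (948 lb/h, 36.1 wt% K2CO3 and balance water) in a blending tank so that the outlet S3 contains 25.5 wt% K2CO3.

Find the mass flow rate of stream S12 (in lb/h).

Let S12 be the unknown flow. Total out = 2408 + S12.
K2CO3 balance: 813.81 + 0.067·S12 = 0.255·(2408 + S12)
(0.067 − 0.255)·S12 = 0.255×2408 − 813.81 = -199.77
S12 = -199.77 / -0.188 = 1062.6 lb/h

1063 lb/h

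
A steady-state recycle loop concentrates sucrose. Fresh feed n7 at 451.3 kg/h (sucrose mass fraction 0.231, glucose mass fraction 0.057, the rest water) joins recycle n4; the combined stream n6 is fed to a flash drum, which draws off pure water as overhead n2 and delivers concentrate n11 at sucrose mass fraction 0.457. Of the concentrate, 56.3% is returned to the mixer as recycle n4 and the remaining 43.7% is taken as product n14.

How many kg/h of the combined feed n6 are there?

745.2 kg/h

Overall sucrose balance (none leaves overhead): sucrose in fresh feed = sucrose in product, i.e. 451.3×0.231 = (1−0.563)·n11·0.457.
n11 = 104.25/(0.457×0.437) = 522.01 kg/h.
Recycle n4 = 0.563×522.01 = 293.89 kg/h.
Combined feed n6 = 451.3 + 293.89 = 745.19 kg/h.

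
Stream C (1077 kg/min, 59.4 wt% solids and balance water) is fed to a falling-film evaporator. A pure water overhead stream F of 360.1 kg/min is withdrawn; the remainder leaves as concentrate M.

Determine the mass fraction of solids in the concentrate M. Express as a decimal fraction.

solids is not removed: 1077×0.594 = 639.74 kg/min of solids enters M.
Concentrate = 1077 − 360.1 = 716.9 kg/min.
Mass fraction = 639.74/716.9 = 0.892.

0.892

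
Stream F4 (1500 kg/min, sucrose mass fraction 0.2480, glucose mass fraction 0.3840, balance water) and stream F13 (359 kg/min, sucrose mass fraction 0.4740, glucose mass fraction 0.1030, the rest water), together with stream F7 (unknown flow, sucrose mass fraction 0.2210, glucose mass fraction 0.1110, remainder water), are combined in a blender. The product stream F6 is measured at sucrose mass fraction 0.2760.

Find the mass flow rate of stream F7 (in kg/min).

Let F7 be the unknown flow. Total out = 1859 + F7.
sucrose balance: 542.17 + 0.221·F7 = 0.276·(1859 + F7)
(0.221 − 0.276)·F7 = 0.276×1859 − 542.17 = -29.082
F7 = -29.082 / -0.055 = 528.76 kg/min

528.8 kg/min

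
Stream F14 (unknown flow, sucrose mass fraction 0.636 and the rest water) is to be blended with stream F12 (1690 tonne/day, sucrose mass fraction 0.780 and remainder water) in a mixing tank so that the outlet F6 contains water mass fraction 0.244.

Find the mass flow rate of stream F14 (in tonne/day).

Let F14 be the unknown flow. Total out = 1690 + F14.
water balance: 371.8 + 0.364·F14 = 0.244·(1690 + F14)
(0.364 − 0.244)·F14 = 0.244×1690 − 371.8 = 40.56
F14 = 40.56 / 0.120 = 338 tonne/day

338 tonne/day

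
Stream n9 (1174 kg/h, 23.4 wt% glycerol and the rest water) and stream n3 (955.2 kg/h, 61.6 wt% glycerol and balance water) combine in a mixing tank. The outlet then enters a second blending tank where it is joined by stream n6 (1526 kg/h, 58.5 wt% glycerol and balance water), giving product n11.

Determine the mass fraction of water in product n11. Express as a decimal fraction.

0.520

Overall, product flow = 3655.2 kg/h.
water in = 1174×0.766 + 955.2×0.384 + 1526×0.415 = 1899.4 kg/h.
water fraction in n11 = 0.520.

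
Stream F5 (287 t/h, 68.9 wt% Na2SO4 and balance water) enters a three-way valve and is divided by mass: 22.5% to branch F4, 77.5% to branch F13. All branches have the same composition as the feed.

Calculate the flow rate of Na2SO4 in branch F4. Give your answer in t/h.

Branch F4 total = 0.225×287 = 64.575 t/h.
Na2SO4 in F4 = 0.689×64.575 = 44.492 t/h.

44.49 t/h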